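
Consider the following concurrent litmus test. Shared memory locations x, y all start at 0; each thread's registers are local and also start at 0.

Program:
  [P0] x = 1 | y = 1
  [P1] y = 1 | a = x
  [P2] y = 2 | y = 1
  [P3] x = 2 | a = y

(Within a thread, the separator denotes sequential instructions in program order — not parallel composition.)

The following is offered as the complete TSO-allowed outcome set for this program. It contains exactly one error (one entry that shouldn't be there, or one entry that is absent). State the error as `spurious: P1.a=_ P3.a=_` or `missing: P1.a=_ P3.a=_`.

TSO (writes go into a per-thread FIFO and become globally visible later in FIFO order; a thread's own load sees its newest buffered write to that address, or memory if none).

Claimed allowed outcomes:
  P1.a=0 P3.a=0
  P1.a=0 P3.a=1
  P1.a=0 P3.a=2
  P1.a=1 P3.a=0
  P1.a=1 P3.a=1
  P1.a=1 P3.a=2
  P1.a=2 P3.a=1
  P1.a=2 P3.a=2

missing: P1.a=2 P3.a=0

outcome vector order: (P1.a,P3.a)
TSO (9): 00 01 02 10 11 12 20 21 22
TSO∖claimed = {20}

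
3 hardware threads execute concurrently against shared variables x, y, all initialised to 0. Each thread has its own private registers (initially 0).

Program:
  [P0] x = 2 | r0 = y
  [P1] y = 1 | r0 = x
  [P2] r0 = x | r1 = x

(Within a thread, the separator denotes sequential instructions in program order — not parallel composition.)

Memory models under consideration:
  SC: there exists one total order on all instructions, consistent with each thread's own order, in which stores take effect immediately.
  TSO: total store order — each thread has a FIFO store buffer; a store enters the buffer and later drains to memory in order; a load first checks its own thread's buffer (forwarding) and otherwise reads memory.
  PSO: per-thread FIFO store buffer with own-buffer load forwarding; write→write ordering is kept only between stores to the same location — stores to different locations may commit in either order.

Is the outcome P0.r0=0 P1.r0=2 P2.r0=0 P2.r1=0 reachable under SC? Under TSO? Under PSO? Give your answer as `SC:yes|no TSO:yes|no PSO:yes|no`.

outcome vector order: (P0.r0,P1.r0,P2.r0,P2.r1)
under SC → 0200 0202 0222 1000 1002 1022 1200 1202 1222
under TSO → 0000 0002 0022 0200 0202 0222 1000 1002 1022 1200 1202 1222
under PSO → 0000 0002 0022 0200 0202 0222 1000 1002 1022 1200 1202 1222
target 0200 ∈ {SC,TSO,PSO}

SC:yes TSO:yes PSO:yes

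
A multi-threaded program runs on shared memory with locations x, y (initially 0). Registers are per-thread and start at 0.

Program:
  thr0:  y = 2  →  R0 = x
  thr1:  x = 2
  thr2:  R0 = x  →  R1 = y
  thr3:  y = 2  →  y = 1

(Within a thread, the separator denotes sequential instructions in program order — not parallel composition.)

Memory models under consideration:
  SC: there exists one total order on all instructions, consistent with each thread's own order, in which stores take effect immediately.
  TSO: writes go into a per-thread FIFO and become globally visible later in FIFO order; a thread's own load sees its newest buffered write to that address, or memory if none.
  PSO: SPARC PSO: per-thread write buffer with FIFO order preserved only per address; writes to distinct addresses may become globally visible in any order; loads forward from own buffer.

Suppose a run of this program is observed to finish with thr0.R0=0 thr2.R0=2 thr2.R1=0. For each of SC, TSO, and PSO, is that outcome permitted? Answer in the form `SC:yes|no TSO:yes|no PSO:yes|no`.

outcome vector order: (thr0.R0,thr2.R0,thr2.R1)
under SC → <0 0 0> <0 0 1> <0 0 2> <0 2 1> <0 2 2> <2 0 0> <2 0 1> <2 0 2> <2 2 0> <2 2 1> <2 2 2>
under TSO → <0 0 0> <0 0 1> <0 0 2> <0 2 0> <0 2 1> <0 2 2> <2 0 0> <2 0 1> <2 0 2> <2 2 0> <2 2 1> <2 2 2>
under PSO → <0 0 0> <0 0 1> <0 0 2> <0 2 0> <0 2 1> <0 2 2> <2 0 0> <2 0 1> <2 0 2> <2 2 0> <2 2 1> <2 2 2>
target <0 2 0> ∈ {TSO,PSO}

SC:no TSO:yes PSO:yes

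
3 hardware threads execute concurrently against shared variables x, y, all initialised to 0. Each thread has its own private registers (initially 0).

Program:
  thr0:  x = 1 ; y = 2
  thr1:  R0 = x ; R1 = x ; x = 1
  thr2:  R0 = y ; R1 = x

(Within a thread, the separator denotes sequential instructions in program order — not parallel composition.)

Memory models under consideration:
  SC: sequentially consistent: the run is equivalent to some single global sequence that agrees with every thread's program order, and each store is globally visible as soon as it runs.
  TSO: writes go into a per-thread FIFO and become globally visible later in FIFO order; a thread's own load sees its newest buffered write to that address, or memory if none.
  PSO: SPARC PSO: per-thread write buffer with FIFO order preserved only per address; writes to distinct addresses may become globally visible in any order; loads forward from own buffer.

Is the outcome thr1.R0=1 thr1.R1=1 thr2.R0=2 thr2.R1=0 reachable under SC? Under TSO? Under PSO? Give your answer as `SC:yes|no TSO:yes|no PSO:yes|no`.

SC:no TSO:no PSO:yes

outcome vector order: (thr1.R0,thr1.R1,thr2.R0,thr2.R1)
SC (9): 0000 0001 0021 0100 0101 0121 1100 1101 1121
TSO (9): 0000 0001 0021 0100 0101 0121 1100 1101 1121
PSO (12): 0000 0001 0020 0021 0100 0101 0120 0121 1100 1101 1120 1121
target 1120 ∈ {PSO}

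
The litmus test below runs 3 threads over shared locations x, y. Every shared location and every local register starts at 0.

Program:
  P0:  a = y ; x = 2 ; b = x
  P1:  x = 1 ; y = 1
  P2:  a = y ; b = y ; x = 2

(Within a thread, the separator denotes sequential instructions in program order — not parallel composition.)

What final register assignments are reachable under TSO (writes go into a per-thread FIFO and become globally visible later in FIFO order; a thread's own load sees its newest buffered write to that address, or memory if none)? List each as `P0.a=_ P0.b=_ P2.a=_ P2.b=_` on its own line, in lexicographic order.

outcome vector order: (P0.a,P0.b,P2.a,P2.b)
|TSO outcomes| = 9

P0.a=0 P0.b=1 P2.a=0 P2.b=0
P0.a=0 P0.b=1 P2.a=0 P2.b=1
P0.a=0 P0.b=1 P2.a=1 P2.b=1
P0.a=0 P0.b=2 P2.a=0 P2.b=0
P0.a=0 P0.b=2 P2.a=0 P2.b=1
P0.a=0 P0.b=2 P2.a=1 P2.b=1
P0.a=1 P0.b=2 P2.a=0 P2.b=0
P0.a=1 P0.b=2 P2.a=0 P2.b=1
P0.a=1 P0.b=2 P2.a=1 P2.b=1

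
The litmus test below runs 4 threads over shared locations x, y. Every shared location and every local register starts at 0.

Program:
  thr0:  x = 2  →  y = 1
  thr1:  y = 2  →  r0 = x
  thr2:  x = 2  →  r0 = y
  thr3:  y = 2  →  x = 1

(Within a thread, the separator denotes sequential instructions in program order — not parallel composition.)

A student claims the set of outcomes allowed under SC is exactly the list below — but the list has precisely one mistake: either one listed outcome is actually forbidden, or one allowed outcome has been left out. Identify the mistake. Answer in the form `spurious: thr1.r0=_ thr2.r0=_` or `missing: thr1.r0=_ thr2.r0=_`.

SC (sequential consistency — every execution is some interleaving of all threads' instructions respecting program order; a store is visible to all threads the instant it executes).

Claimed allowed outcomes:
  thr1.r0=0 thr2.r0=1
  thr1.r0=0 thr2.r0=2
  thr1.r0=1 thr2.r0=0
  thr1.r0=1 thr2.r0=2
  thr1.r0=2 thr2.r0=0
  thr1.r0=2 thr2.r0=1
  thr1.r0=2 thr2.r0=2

missing: thr1.r0=1 thr2.r0=1

outcome vector order: (thr1.r0,thr2.r0)
SC (8): 0/1; 0/2; 1/0; 1/1; 1/2; 2/0; 2/1; 2/2
SC∖claimed = {1/1}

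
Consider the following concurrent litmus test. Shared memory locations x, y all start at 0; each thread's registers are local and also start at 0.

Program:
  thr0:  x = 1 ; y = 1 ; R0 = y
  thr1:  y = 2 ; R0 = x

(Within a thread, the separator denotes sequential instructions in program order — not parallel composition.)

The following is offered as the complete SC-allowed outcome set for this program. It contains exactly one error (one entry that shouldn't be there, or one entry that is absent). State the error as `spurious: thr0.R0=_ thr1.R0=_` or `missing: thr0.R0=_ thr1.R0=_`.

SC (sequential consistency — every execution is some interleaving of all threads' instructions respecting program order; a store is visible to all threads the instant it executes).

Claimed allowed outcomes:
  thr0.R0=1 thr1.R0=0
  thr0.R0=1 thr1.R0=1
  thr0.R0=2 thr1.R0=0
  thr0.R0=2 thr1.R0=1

outcome vector order: (thr0.R0,thr1.R0)
under SC → 10 11 21
claimed∖SC = {20}

spurious: thr0.R0=2 thr1.R0=0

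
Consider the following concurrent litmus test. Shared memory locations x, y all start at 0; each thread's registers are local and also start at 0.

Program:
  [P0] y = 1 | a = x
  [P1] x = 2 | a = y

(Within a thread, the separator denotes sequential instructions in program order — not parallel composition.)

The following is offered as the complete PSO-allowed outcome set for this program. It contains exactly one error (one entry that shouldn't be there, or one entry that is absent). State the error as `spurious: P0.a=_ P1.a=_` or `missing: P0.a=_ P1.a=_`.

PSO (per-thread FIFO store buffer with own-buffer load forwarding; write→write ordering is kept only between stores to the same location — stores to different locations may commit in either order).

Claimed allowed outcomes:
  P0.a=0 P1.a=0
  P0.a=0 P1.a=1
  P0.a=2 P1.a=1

outcome vector order: (P0.a,P1.a)
under PSO → (0,0); (0,1); (2,0); (2,1)
PSO∖claimed = {(2,0)}

missing: P0.a=2 P1.a=0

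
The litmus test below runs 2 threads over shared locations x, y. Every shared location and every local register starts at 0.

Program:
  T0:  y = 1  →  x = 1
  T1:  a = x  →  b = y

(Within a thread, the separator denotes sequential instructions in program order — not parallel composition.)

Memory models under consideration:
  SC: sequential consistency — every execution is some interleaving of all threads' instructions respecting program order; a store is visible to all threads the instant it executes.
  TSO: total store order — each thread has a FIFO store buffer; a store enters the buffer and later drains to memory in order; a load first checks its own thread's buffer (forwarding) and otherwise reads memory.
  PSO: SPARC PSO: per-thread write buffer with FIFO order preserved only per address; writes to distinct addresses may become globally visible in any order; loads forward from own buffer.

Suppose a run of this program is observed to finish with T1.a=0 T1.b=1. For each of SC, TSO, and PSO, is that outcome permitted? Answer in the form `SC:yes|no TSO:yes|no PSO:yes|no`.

outcome vector order: (T1.a,T1.b)
SC (3): (0,0) (0,1) (1,1)
TSO (3): (0,0) (0,1) (1,1)
PSO (4): (0,0) (0,1) (1,0) (1,1)
target (0,1) ∈ {SC,TSO,PSO}

SC:yes TSO:yes PSO:yes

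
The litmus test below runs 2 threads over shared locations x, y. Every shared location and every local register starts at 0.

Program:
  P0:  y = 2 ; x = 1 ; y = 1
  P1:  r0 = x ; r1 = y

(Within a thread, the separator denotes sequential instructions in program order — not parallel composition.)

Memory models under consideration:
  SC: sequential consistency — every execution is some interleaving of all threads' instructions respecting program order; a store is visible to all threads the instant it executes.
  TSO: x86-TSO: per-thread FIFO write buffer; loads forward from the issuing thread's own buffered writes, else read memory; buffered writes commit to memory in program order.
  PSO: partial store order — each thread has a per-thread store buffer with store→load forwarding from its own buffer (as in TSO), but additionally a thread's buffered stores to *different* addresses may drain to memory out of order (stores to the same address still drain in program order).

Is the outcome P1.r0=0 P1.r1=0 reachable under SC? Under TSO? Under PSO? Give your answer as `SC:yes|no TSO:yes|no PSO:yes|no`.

SC:yes TSO:yes PSO:yes

outcome vector order: (P1.r0,P1.r1)
under SC → 00; 01; 02; 11; 12
under TSO → 00; 01; 02; 11; 12
under PSO → 00; 01; 02; 10; 11; 12
target 00 ∈ {SC,TSO,PSO}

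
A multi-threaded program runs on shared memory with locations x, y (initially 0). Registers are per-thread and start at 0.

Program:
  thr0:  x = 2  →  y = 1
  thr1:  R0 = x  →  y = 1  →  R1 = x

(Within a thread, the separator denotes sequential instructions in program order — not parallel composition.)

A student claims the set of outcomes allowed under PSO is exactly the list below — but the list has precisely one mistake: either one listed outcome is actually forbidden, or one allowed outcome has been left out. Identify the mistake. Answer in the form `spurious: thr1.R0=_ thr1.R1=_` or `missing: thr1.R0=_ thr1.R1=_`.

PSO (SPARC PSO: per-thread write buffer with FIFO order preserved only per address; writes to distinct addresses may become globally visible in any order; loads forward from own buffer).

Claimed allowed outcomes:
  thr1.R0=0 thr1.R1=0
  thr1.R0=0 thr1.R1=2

outcome vector order: (thr1.R0,thr1.R1)
under PSO → 00; 02; 22
PSO∖claimed = {22}

missing: thr1.R0=2 thr1.R1=2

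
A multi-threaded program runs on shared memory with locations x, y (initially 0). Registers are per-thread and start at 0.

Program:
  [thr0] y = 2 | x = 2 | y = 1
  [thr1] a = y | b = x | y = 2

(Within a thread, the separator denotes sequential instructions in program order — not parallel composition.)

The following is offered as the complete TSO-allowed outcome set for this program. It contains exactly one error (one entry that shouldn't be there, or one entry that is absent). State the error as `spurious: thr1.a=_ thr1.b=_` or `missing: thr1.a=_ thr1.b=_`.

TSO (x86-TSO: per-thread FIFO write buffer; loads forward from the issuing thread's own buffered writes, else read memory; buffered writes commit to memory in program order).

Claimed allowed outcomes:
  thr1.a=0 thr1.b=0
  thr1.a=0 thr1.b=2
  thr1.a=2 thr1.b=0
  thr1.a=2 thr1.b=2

missing: thr1.a=1 thr1.b=2

outcome vector order: (thr1.a,thr1.b)
[TSO] allowed = {<0 0>, <0 2>, <1 2>, <2 0>, <2 2>}
TSO∖claimed = {<1 2>}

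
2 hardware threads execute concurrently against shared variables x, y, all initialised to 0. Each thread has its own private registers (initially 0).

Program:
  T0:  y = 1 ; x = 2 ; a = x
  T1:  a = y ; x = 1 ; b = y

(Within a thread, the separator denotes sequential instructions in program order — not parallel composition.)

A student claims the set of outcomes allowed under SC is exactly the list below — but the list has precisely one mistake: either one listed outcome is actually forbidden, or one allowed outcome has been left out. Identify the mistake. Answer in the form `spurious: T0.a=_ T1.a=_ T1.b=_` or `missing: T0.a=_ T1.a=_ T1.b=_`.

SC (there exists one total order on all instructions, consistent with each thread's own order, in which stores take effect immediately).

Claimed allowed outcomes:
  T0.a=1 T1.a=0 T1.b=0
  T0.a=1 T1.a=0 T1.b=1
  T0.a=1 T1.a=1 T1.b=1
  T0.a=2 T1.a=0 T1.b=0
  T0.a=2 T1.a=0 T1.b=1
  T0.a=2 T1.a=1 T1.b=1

spurious: T0.a=1 T1.a=0 T1.b=0

outcome vector order: (T0.a,T1.a,T1.b)
SC (5): <1 0 1>, <1 1 1>, <2 0 0>, <2 0 1>, <2 1 1>
claimed∖SC = {<1 0 0>}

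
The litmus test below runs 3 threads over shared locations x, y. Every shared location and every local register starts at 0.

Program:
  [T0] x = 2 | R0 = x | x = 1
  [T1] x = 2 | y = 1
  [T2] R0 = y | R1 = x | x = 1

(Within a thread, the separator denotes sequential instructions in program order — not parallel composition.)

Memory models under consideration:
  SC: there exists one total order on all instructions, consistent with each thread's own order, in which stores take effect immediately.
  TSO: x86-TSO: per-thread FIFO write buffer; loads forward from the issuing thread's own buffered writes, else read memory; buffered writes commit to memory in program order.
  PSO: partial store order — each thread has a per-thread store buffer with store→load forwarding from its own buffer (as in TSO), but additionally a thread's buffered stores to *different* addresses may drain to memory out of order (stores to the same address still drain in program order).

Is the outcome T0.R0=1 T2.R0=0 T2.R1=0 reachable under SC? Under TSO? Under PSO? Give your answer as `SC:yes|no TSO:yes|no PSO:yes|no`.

SC:yes TSO:yes PSO:yes

outcome vector order: (T0.R0,T2.R0,T2.R1)
[SC] allowed = {100, 102, 112, 200, 201, 202, 211, 212}
[TSO] allowed = {100, 102, 112, 200, 201, 202, 211, 212}
[PSO] allowed = {100, 102, 110, 112, 200, 201, 202, 210, 211, 212}
target 100 ∈ {SC,TSO,PSO}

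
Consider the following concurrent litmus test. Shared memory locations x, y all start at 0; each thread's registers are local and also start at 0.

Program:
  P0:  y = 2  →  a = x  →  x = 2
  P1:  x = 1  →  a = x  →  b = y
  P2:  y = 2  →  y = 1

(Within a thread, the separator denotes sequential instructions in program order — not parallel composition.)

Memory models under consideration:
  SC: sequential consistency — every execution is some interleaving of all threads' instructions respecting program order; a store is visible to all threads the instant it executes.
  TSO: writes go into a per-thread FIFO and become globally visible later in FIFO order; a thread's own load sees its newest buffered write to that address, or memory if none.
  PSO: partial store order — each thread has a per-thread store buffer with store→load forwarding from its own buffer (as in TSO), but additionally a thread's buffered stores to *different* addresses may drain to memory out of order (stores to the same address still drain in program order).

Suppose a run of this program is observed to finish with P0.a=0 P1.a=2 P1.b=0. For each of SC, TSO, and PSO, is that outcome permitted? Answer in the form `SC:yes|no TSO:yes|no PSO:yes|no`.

SC:no TSO:no PSO:yes

outcome vector order: (P0.a,P1.a,P1.b)
[SC] allowed = {(0,1,1) (0,1,2) (0,2,1) (0,2,2) (1,1,0) (1,1,1) (1,1,2) (1,2,1) (1,2,2)}
[TSO] allowed = {(0,1,0) (0,1,1) (0,1,2) (0,2,1) (0,2,2) (1,1,0) (1,1,1) (1,1,2) (1,2,1) (1,2,2)}
[PSO] allowed = {(0,1,0) (0,1,1) (0,1,2) (0,2,0) (0,2,1) (0,2,2) (1,1,0) (1,1,1) (1,1,2) (1,2,0) (1,2,1) (1,2,2)}
target (0,2,0) ∈ {PSO}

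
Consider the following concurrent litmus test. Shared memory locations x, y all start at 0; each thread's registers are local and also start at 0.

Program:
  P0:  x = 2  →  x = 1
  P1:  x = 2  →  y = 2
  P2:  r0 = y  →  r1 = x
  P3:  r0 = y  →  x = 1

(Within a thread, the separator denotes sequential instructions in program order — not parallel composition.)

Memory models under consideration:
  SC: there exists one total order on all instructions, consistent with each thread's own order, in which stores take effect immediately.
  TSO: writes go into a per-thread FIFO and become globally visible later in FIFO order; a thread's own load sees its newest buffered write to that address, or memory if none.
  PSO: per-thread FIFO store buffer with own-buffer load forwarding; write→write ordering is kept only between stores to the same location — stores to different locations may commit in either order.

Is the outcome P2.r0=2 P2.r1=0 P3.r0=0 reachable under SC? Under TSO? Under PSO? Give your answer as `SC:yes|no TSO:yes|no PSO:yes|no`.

outcome vector order: (P2.r0,P2.r1,P3.r0)
under SC → 000, 002, 010, 012, 020, 022, 210, 212, 220, 222
under TSO → 000, 002, 010, 012, 020, 022, 210, 212, 220, 222
under PSO → 000, 002, 010, 012, 020, 022, 200, 202, 210, 212, 220, 222
target 200 ∈ {PSO}

SC:no TSO:no PSO:yes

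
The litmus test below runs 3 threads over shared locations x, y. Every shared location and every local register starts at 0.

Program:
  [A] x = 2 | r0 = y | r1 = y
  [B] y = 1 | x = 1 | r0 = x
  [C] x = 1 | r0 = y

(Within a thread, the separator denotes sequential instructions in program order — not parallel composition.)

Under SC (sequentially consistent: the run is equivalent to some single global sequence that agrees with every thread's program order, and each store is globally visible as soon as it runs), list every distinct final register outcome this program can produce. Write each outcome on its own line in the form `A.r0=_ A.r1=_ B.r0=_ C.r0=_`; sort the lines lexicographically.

outcome vector order: (A.r0,A.r1,B.r0,C.r0)
|SC outcomes| = 8

A.r0=0 A.r1=0 B.r0=1 C.r0=0
A.r0=0 A.r1=0 B.r0=1 C.r0=1
A.r0=0 A.r1=1 B.r0=1 C.r0=0
A.r0=0 A.r1=1 B.r0=1 C.r0=1
A.r0=1 A.r1=1 B.r0=1 C.r0=0
A.r0=1 A.r1=1 B.r0=1 C.r0=1
A.r0=1 A.r1=1 B.r0=2 C.r0=0
A.r0=1 A.r1=1 B.r0=2 C.r0=1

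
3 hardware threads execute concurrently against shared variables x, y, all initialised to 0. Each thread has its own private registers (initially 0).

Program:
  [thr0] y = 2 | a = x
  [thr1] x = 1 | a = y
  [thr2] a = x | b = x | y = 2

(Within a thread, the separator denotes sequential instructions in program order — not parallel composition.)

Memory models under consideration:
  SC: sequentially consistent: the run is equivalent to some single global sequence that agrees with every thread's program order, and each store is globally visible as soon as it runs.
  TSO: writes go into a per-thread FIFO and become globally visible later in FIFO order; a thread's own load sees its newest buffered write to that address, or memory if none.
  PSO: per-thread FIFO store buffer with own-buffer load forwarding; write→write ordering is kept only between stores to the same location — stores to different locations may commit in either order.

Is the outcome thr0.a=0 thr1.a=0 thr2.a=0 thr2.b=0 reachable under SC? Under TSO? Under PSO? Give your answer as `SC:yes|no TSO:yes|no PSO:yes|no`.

SC:no TSO:yes PSO:yes

outcome vector order: (thr0.a,thr1.a,thr2.a,thr2.b)
under SC → (0,2,0,0), (0,2,0,1), (0,2,1,1), (1,0,0,0), (1,0,0,1), (1,0,1,1), (1,2,0,0), (1,2,0,1), (1,2,1,1)
under TSO → (0,0,0,0), (0,0,0,1), (0,0,1,1), (0,2,0,0), (0,2,0,1), (0,2,1,1), (1,0,0,0), (1,0,0,1), (1,0,1,1), (1,2,0,0), (1,2,0,1), (1,2,1,1)
under PSO → (0,0,0,0), (0,0,0,1), (0,0,1,1), (0,2,0,0), (0,2,0,1), (0,2,1,1), (1,0,0,0), (1,0,0,1), (1,0,1,1), (1,2,0,0), (1,2,0,1), (1,2,1,1)
target (0,0,0,0) ∈ {TSO,PSO}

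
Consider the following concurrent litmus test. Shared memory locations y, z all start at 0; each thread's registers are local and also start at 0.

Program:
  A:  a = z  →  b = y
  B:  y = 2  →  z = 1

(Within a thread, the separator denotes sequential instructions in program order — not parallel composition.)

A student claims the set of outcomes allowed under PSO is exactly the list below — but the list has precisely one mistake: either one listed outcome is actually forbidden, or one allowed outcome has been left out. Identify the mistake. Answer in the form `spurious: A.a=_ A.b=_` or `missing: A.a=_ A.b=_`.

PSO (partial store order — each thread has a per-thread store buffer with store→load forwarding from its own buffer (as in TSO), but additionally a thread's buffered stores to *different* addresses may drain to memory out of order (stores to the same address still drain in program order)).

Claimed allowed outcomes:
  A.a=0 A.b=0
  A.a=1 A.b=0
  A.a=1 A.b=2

outcome vector order: (A.a,A.b)
under PSO → <0 0>; <0 2>; <1 0>; <1 2>
PSO∖claimed = {<0 2>}

missing: A.a=0 A.b=2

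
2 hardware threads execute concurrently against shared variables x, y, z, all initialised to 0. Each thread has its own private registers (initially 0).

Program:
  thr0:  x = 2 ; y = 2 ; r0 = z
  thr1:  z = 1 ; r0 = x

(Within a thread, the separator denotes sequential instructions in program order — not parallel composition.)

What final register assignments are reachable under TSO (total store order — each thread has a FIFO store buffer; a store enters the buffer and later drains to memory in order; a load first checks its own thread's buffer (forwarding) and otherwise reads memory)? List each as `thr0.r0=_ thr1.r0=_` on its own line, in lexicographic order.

outcome vector order: (thr0.r0,thr1.r0)
|TSO outcomes| = 4

thr0.r0=0 thr1.r0=0
thr0.r0=0 thr1.r0=2
thr0.r0=1 thr1.r0=0
thr0.r0=1 thr1.r0=2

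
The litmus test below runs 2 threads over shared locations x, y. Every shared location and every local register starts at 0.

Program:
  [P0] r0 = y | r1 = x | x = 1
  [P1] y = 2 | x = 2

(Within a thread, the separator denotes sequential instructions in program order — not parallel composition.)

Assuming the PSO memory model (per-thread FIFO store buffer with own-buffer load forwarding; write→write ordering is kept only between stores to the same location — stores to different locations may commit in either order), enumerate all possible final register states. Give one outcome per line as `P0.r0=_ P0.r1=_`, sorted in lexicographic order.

P0.r0=0 P0.r1=0
P0.r0=0 P0.r1=2
P0.r0=2 P0.r1=0
P0.r0=2 P0.r1=2

outcome vector order: (P0.r0,P0.r1)
|PSO outcomes| = 4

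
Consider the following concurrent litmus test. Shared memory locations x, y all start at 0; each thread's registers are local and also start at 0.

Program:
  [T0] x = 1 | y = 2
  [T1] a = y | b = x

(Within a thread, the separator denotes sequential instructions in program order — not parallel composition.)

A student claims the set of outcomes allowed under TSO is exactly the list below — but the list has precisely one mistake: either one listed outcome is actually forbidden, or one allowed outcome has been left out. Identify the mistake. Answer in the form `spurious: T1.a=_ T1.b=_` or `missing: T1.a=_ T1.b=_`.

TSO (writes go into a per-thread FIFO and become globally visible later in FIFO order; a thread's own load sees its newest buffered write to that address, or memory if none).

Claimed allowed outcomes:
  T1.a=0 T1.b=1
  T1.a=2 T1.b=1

outcome vector order: (T1.a,T1.b)
TSO (3): 00 01 21
TSO∖claimed = {00}

missing: T1.a=0 T1.b=0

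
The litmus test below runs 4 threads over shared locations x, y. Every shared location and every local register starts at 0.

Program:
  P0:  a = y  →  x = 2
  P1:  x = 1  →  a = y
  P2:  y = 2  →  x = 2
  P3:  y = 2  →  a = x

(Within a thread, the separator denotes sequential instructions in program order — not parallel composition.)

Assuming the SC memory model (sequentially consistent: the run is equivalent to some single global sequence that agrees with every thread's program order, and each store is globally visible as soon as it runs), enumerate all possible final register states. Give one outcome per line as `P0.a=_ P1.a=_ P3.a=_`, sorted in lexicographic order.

outcome vector order: (P0.a,P1.a,P3.a)
|SC outcomes| = 10

P0.a=0 P1.a=0 P3.a=1
P0.a=0 P1.a=0 P3.a=2
P0.a=0 P1.a=2 P3.a=0
P0.a=0 P1.a=2 P3.a=1
P0.a=0 P1.a=2 P3.a=2
P0.a=2 P1.a=0 P3.a=1
P0.a=2 P1.a=0 P3.a=2
P0.a=2 P1.a=2 P3.a=0
P0.a=2 P1.a=2 P3.a=1
P0.a=2 P1.a=2 P3.a=2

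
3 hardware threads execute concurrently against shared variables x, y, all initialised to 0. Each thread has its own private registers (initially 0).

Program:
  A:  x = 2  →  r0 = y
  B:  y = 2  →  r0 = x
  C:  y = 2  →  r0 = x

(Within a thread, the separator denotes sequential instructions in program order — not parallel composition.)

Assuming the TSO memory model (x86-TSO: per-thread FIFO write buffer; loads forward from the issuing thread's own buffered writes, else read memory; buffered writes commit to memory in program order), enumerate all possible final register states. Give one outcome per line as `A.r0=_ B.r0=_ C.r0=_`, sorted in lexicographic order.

outcome vector order: (A.r0,B.r0,C.r0)
|TSO outcomes| = 8

A.r0=0 B.r0=0 C.r0=0
A.r0=0 B.r0=0 C.r0=2
A.r0=0 B.r0=2 C.r0=0
A.r0=0 B.r0=2 C.r0=2
A.r0=2 B.r0=0 C.r0=0
A.r0=2 B.r0=0 C.r0=2
A.r0=2 B.r0=2 C.r0=0
A.r0=2 B.r0=2 C.r0=2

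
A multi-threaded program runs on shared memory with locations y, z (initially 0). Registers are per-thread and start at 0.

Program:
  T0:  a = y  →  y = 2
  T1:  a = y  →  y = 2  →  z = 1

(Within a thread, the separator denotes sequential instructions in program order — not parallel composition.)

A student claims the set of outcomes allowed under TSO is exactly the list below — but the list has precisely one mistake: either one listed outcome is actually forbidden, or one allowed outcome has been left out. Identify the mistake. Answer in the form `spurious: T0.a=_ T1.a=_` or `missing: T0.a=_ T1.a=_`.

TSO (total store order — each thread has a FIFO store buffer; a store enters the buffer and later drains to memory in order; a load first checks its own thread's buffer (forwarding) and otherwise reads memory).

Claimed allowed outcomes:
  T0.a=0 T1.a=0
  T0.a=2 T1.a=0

missing: T0.a=0 T1.a=2

outcome vector order: (T0.a,T1.a)
[TSO] allowed = {0/0; 0/2; 2/0}
TSO∖claimed = {0/2}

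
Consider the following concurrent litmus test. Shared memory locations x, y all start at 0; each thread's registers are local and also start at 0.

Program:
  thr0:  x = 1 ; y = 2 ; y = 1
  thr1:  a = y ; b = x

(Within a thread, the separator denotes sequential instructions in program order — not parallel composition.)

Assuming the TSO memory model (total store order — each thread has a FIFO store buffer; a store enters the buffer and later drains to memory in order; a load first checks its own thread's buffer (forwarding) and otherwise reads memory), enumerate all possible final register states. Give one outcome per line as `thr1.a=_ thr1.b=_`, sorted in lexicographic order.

outcome vector order: (thr1.a,thr1.b)
|TSO outcomes| = 4

thr1.a=0 thr1.b=0
thr1.a=0 thr1.b=1
thr1.a=1 thr1.b=1
thr1.a=2 thr1.b=1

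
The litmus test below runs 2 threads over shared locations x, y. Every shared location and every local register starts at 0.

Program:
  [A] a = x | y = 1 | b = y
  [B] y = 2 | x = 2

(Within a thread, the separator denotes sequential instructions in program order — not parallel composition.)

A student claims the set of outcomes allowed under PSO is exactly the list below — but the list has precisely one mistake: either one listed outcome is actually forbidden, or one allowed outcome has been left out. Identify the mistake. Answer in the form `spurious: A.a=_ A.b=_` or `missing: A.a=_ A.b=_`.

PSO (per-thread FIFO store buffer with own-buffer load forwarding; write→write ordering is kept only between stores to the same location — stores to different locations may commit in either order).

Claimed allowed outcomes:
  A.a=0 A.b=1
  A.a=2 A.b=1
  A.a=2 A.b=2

outcome vector order: (A.a,A.b)
PSO (4): 0/1; 0/2; 2/1; 2/2
PSO∖claimed = {0/2}

missing: A.a=0 A.b=2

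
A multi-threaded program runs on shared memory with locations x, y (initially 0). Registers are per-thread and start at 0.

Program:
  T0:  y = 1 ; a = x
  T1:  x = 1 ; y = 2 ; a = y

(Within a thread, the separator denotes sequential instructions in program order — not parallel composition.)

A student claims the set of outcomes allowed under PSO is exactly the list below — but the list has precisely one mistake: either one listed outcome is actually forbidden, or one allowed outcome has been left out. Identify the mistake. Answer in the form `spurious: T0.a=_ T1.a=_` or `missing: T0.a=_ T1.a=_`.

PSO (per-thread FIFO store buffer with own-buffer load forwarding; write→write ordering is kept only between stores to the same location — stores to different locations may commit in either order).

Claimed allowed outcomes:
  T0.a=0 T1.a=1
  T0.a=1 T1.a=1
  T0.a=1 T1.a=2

missing: T0.a=0 T1.a=2

outcome vector order: (T0.a,T1.a)
[PSO] allowed = {01, 02, 11, 12}
PSO∖claimed = {02}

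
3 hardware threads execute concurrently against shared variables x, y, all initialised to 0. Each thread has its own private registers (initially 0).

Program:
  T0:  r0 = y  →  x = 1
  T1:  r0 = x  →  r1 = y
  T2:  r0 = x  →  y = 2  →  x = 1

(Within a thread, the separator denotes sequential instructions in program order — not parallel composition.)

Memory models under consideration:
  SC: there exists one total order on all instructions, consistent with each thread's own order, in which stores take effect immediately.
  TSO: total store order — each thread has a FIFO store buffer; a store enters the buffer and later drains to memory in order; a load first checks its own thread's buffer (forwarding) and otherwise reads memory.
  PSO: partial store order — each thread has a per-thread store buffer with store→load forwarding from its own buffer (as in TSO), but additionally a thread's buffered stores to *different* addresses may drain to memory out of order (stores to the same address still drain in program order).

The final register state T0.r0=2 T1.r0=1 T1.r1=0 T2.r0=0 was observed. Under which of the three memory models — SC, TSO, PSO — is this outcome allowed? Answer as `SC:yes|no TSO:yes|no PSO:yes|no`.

SC:no TSO:no PSO:yes

outcome vector order: (T0.r0,T1.r0,T1.r1,T2.r0)
under SC → 0/0/0/0 0/0/0/1 0/0/2/0 0/0/2/1 0/1/0/0 0/1/0/1 0/1/2/0 0/1/2/1 2/0/0/0 2/0/2/0 2/1/2/0
under TSO → 0/0/0/0 0/0/0/1 0/0/2/0 0/0/2/1 0/1/0/0 0/1/0/1 0/1/2/0 0/1/2/1 2/0/0/0 2/0/2/0 2/1/2/0
under PSO → 0/0/0/0 0/0/0/1 0/0/2/0 0/0/2/1 0/1/0/0 0/1/0/1 0/1/2/0 0/1/2/1 2/0/0/0 2/0/2/0 2/1/0/0 2/1/2/0
target 2/1/0/0 ∈ {PSO}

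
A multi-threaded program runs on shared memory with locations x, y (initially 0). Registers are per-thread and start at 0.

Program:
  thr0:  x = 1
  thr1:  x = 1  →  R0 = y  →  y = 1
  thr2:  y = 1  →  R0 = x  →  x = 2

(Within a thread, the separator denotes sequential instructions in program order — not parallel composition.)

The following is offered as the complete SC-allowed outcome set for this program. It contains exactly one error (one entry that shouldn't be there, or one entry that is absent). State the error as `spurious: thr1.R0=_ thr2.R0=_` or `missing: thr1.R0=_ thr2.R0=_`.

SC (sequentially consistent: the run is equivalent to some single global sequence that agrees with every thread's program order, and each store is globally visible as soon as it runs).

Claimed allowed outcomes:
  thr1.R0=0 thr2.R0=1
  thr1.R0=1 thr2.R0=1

outcome vector order: (thr1.R0,thr2.R0)
under SC → 01, 10, 11
SC∖claimed = {10}

missing: thr1.R0=1 thr2.R0=0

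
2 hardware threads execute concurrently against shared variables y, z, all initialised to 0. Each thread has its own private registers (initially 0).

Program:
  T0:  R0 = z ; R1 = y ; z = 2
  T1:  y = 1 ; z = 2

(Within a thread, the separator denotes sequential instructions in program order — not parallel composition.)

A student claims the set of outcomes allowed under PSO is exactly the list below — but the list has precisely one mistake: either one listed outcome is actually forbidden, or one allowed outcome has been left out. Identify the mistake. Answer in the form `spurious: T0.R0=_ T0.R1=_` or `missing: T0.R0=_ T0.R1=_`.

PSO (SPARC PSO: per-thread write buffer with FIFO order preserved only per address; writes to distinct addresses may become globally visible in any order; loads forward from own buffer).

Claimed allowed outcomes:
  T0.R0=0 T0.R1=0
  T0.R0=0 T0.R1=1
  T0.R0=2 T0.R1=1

missing: T0.R0=2 T0.R1=0

outcome vector order: (T0.R0,T0.R1)
under PSO → (0,0), (0,1), (2,0), (2,1)
PSO∖claimed = {(2,0)}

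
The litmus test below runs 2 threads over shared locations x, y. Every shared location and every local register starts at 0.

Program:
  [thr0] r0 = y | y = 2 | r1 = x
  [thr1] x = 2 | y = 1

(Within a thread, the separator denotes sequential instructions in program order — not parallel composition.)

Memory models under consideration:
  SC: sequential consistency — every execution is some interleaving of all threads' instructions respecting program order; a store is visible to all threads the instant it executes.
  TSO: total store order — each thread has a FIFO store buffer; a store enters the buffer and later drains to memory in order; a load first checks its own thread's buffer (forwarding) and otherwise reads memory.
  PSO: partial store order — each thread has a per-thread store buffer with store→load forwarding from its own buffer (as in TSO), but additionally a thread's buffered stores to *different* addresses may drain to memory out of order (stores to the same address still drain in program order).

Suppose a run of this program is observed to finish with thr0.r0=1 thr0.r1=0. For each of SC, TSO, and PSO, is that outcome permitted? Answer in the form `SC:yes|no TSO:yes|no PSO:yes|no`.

SC:no TSO:no PSO:yes

outcome vector order: (thr0.r0,thr0.r1)
SC (3): (0,0); (0,2); (1,2)
TSO (3): (0,0); (0,2); (1,2)
PSO (4): (0,0); (0,2); (1,0); (1,2)
target (1,0) ∈ {PSO}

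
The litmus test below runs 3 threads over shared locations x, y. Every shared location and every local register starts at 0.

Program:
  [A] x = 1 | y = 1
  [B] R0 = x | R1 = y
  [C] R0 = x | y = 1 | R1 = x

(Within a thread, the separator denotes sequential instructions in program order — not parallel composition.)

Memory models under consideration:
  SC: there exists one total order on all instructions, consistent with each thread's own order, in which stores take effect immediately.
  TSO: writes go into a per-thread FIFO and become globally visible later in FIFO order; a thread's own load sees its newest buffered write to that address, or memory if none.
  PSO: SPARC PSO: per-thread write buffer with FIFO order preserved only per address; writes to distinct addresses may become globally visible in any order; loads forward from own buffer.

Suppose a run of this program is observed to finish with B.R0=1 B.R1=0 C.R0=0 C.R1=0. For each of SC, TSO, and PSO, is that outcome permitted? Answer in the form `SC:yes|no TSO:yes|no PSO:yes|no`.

outcome vector order: (B.R0,B.R1,C.R0,C.R1)
SC: 11 outcomes — {(0,0,0,0); (0,0,0,1); (0,0,1,1); (0,1,0,0); (0,1,0,1); (0,1,1,1); (1,0,0,1); (1,0,1,1); (1,1,0,0); (1,1,0,1); (1,1,1,1)}
TSO: 12 outcomes — {(0,0,0,0); (0,0,0,1); (0,0,1,1); (0,1,0,0); (0,1,0,1); (0,1,1,1); (1,0,0,0); (1,0,0,1); (1,0,1,1); (1,1,0,0); (1,1,0,1); (1,1,1,1)}
PSO: 12 outcomes — {(0,0,0,0); (0,0,0,1); (0,0,1,1); (0,1,0,0); (0,1,0,1); (0,1,1,1); (1,0,0,0); (1,0,0,1); (1,0,1,1); (1,1,0,0); (1,1,0,1); (1,1,1,1)}
target (1,0,0,0) ∈ {TSO,PSO}

SC:no TSO:yes PSO:yes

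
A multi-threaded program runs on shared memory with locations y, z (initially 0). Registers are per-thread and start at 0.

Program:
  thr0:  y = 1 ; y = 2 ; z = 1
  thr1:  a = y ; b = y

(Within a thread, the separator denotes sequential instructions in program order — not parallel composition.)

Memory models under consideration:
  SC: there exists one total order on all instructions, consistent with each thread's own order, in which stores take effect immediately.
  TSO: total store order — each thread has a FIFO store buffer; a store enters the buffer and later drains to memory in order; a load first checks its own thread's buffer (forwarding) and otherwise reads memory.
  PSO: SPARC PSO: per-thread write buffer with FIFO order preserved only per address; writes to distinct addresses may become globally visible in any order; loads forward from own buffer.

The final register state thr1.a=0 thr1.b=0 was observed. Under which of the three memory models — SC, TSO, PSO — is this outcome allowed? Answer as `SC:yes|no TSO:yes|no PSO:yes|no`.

outcome vector order: (thr1.a,thr1.b)
SC (6): 00, 01, 02, 11, 12, 22
TSO (6): 00, 01, 02, 11, 12, 22
PSO (6): 00, 01, 02, 11, 12, 22
target 00 ∈ {SC,TSO,PSO}

SC:yes TSO:yes PSO:yes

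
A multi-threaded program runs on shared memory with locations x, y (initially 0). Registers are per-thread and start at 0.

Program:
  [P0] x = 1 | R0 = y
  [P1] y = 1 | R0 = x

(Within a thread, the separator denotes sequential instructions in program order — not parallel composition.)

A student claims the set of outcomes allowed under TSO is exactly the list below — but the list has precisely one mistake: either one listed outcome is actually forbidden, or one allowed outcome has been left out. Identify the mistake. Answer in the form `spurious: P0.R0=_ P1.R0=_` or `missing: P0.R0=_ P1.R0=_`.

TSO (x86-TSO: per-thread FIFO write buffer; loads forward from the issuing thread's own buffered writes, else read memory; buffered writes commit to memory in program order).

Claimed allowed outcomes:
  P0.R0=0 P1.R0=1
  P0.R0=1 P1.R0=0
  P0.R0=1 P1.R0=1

outcome vector order: (P0.R0,P1.R0)
TSO: 4 outcomes — {00 01 10 11}
TSO∖claimed = {00}

missing: P0.R0=0 P1.R0=0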